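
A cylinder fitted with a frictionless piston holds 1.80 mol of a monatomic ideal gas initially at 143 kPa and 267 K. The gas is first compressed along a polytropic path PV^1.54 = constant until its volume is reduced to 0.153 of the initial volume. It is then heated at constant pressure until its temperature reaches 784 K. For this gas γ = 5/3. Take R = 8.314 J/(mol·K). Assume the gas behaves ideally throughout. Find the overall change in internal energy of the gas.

V₁ = nRT₁/P₁ = 1.80×8.314×267/143 = 27.9 L.
Step 1 — Polytropic n=1.54: T₂ = T₁(V₁/V₂)^(n−1) = 267×(6.54)^0.54 = 736 K; P₂ = P₁(V₁/V₂)^n = 2580 kPa.
W = (P₁V₁−P₂V₂)/(n−1) = (143×27.9−2580×4.28)/0.54 = -13000 J.
ΔU = nCvΔT = 1.80×12.5×(736−267) = 10500 J.
Q = ΔU + W = -2470 J.
State after step 1: P = 2580 kPa, V = 4.28 L, T = 736 K.
Step 2 — Isobaric: P stays 2580 kPa; V/T = const ⇒ T₂ = 784 K, V₂ = 4.55 L.
W = PΔV = 2580×(4.55−4.28) kPa·L = 721 J.
ΔU = nCvΔT = 1.80×12.5×(784−736) = 1080 J.
Q = ΔU + W = nCpΔT = 1800 J.
Net over both steps: W = -12300 J, Q = -666 J, ΔU = 11600 J.

11600 J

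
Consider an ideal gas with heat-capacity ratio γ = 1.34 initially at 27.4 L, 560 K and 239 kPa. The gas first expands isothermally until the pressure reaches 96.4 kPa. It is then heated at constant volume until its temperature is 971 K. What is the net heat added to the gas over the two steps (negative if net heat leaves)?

20100 J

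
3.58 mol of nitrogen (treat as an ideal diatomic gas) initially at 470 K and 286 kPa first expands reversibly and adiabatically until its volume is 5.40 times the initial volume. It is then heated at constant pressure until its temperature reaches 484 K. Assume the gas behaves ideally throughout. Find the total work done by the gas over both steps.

V₁ = nRT₁/P₁ = 3.58×8.314×470/286 = 48.9 L.
Step 1 — Adiabatic: TV^(γ−1) = const ⇒ T₂ = 470×(0.185)^0.400 = 239 K; PV^γ = const ⇒ P₂ = 27.0 kPa.
ΔU = nCvΔT = 3.58×20.8×(239−470) = -17200 J.
Q = 0 for an adiabatic process, so W = −ΔU = 17200 J.
State after step 1: P = 27.0 kPa, V = 264 L, T = 239 K.
Step 2 — Isobaric: P stays 27.0 kPa; V/T = const ⇒ T₂ = 484 K, V₂ = 534 L.
W = PΔV = 27.0×(534−264) kPa·L = 7280 J.
ΔU = nCvΔT = 3.58×20.8×(484−239) = 18200 J.
Q = ΔU + W = nCpΔT = 25500 J.
Net over both steps: W = 24400 J, Q = 25500 J, ΔU = 1040 J.

24400 J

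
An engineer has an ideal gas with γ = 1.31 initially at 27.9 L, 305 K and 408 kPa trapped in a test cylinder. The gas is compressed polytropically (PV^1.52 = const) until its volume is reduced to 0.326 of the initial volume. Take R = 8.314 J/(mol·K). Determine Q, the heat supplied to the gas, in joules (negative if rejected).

n = P₁V₁/(RT₁) = 408×27.9/(8.314×305) = 4.49 mol.
Polytropic n=1.52: T₂ = T₁(V₁/V₂)^(n−1) = 305×(3.07)^0.52 = 546 K; P₂ = P₁(V₁/V₂)^n = 2240 kPa.
W = (P₁V₁−P₂V₂)/(n−1) = (408×27.9−2240×9.10)/0.52 = -17300 J.
ΔU = nCvΔT = 4.49×26.8×(546−305) = 29100 J.
Q = ΔU + W = 11700 J.

11700 J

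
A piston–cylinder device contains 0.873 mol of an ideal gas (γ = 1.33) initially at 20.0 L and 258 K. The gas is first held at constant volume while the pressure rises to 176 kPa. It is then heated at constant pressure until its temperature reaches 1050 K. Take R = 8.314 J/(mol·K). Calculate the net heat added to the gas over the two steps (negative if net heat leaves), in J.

21500 J

P₁ = nRT₁/V₁ = 0.873×8.314×258/20.0 = 93.6 kPa.
Step 1 — Isochoric: V stays 20.0 L; P/T = const ⇒ T₂ = 485 K, P₂ = 176 kPa.
W = 0 (no volume change).
ΔU = nCvΔT = 0.873×25.2×(485−258) = 4990 J.
Q = ΔU = 4990 J.
State after step 1: P = 176 kPa, V = 20.0 L, T = 485 K.
Step 2 — Isobaric: P stays 176 kPa; V/T = const ⇒ T₂ = 1050 K, V₂ = 43.3 L.
W = PΔV = 176×(43.3−20.0) kPa·L = 4100 J.
ΔU = nCvΔT = 0.873×25.2×(1050−485) = 12400 J.
Q = ΔU + W = nCpΔT = 16500 J.
Net over both steps: W = 4100 J, Q = 21500 J, ΔU = 17400 J.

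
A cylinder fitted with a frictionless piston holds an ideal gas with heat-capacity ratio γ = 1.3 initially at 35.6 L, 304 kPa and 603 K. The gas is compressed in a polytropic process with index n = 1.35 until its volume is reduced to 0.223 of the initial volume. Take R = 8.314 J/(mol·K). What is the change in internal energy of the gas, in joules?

n = P₁V₁/(RT₁) = 304×35.6/(8.314×603) = 2.16 mol.
Polytropic n=1.35: T₂ = T₁(V₁/V₂)^(n−1) = 603×(4.48)^0.35 = 1020 K; P₂ = P₁(V₁/V₂)^n = 2300 kPa.
For an ideal gas ΔU = nCvΔT with Cv = R/(γ−1) = 27.7 J/(mol·K).
ΔU = 2.16×27.7×(1020−603) = 24900 J.

24900 J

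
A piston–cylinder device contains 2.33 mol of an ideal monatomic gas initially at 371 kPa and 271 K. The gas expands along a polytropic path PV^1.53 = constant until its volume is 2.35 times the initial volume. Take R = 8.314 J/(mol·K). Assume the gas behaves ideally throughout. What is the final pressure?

100 kPa

V₁ = nRT₁/P₁ = 2.33×8.314×271/371 = 14.2 L.
Polytropic n=1.53: T₂ = T₁(V₁/V₂)^(n−1) = 271×(0.426)^0.53 = 172 K; P₂ = P₁(V₁/V₂)^n = 100 kPa.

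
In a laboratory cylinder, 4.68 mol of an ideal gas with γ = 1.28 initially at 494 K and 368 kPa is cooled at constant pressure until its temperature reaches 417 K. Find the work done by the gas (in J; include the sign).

V₁ = nRT₁/P₁ = 4.68×8.314×494/368 = 52.2 L.
Isobaric: P stays 368 kPa; V/T = const ⇒ T₂ = 417 K, V₂ = 44.1 L.
W = PΔV = 368×(44.1−52.2) kPa·L = -3000 J.

-3000 J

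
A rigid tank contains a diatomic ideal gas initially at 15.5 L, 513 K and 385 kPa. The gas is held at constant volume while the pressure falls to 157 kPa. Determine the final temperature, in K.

209 K

Isochoric: V stays 15.5 L; P/T = const ⇒ T₂ = 209 K, P₂ = 157 kPa.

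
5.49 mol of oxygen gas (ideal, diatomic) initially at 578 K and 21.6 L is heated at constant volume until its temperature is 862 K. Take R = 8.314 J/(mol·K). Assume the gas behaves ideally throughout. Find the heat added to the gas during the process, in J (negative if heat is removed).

P₁ = nRT₁/V₁ = 5.49×8.314×578/21.6 = 1220 kPa.
Isochoric: V stays 21.6 L; P/T = const ⇒ T₂ = 862 K, P₂ = 1820 kPa.
W = 0 (no volume change).
ΔU = nCvΔT = 5.49×20.8×(862−578) = 32400 J.
Q = ΔU = 32400 J.

32400 J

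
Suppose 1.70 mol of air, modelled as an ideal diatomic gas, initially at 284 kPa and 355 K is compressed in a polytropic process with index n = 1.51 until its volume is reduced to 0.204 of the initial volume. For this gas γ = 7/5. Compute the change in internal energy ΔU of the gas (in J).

V₁ = nRT₁/P₁ = 1.70×8.314×355/284 = 17.7 L.
Polytropic n=1.51: T₂ = T₁(V₁/V₂)^(n−1) = 355×(4.90)^0.51 = 799 K; P₂ = P₁(V₁/V₂)^n = 3130 kPa.
For an ideal gas ΔU = nCvΔT with Cv = (5/2)R = 20.8 J/(mol·K).
ΔU = 1.70×20.8×(799−355) = 15700 J.

15700 J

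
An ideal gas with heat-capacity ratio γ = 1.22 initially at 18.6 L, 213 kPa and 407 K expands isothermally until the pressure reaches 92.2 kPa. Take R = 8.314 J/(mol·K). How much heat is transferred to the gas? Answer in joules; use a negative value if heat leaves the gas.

n = P₁V₁/(RT₁) = 213×18.6/(8.314×407) = 1.17 mol.
Isothermal: T stays 407 K; PV = const ⇒ V₂ = 43.0 L, P₂ = 92.2 kPa.
ΔU = 0 (ideal gas, T constant).
W = nRT ln(V₂/V₁) = 1.17×8.314×407×ln(2.31) = 3320 J.
Q = ΔU + W = 3320 J.

3320 J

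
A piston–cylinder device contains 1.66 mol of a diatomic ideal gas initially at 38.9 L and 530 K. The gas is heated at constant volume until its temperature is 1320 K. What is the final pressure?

P₁ = nRT₁/V₁ = 1.66×8.314×530/38.9 = 188 kPa.
Isochoric: V stays 38.9 L; P/T = const ⇒ T₂ = 1320 K, P₂ = 468 kPa.

468 kPa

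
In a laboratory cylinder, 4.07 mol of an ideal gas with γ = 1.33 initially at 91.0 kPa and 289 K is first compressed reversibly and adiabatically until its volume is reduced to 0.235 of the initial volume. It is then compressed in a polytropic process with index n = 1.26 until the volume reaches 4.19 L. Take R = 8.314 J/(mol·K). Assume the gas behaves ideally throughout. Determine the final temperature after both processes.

743 K

V₁ = nRT₁/P₁ = 4.07×8.314×289/91.0 = 107 L.
Step 1 — Adiabatic: TV^(γ−1) = const ⇒ T₂ = 289×(4.26)^0.330 = 466 K; PV^γ = const ⇒ P₂ = 624 kPa.
ΔU = nCvΔT = 4.07×25.2×(466−289) = 18200 J.
Q = 0 for an adiabatic process, so W = −ΔU = -18200 J.
State after step 1: P = 624 kPa, V = 25.3 L, T = 466 K.
Step 2 — Polytropic n=1.26: T₂ = T₁(V₁/V₂)^(n−1) = 466×(6.03)^0.26 = 743 K; P₂ = P₁(V₁/V₂)^n = 6000 kPa.
W = (P₁V₁−P₂V₂)/(n−1) = (624×25.3−6000×4.19)/0.26 = -36100 J.
ΔU = nCvΔT = 4.07×25.2×(743−466) = 28400 J.
Q = ΔU + W = -7660 J.
Net over both steps: W = -54300 J, Q = -7660 J, ΔU = 46600 J.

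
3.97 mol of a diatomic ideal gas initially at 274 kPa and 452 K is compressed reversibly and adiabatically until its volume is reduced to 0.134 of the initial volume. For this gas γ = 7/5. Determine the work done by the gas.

-46000 J

V₁ = nRT₁/P₁ = 3.97×8.314×452/274 = 54.4 L.
Adiabatic: TV^(γ−1) = const ⇒ T₂ = 452×(7.46)^0.400 = 1010 K; PV^γ = const ⇒ P₂ = 4570 kPa.
ΔU = nCvΔT = 3.97×20.8×(1010−452) = 46000 J.
Q = 0 for an adiabatic process, so W = −ΔU = -46000 J.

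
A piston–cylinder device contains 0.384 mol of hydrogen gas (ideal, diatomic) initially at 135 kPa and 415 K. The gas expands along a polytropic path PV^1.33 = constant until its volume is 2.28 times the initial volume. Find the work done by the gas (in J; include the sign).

V₁ = nRT₁/P₁ = 0.384×8.314×415/135 = 9.81 L.
Polytropic n=1.33: T₂ = T₁(V₁/V₂)^(n−1) = 415×(0.439)^0.33 = 316 K; P₂ = P₁(V₁/V₂)^n = 45.1 kPa.
W = (P₁V₁−P₂V₂)/(n−1) = (135×9.81−45.1×22.4)/0.33 = 956 J.

956 J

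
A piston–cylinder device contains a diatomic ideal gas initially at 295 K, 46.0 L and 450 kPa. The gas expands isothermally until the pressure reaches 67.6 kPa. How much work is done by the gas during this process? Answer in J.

n = P₁V₁/(RT₁) = 450×46.0/(8.314×295) = 8.44 mol.
Isothermal: T stays 295 K; PV = const ⇒ V₂ = 306 L, P₂ = 67.6 kPa.
W = nRT ln(V₂/V₁) = 8.44×8.314×295×ln(6.66) = 39200 J.

39200 J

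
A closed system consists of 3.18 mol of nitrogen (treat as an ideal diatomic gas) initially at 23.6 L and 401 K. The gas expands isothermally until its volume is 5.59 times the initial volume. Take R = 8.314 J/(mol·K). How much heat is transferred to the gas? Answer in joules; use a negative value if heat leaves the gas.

P₁ = nRT₁/V₁ = 3.18×8.314×401/23.6 = 449 kPa.
Isothermal: T stays 401 K; PV = const ⇒ V₂ = 132 L, P₂ = 80.4 kPa.
ΔU = 0 (ideal gas, T constant).
W = nRT ln(V₂/V₁) = 3.18×8.314×401×ln(5.59) = 18200 J.
Q = ΔU + W = 18200 J.

18200 J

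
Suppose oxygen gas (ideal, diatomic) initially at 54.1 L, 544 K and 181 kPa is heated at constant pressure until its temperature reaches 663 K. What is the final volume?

65.9 L

Isobaric: P stays 181 kPa; V/T = const ⇒ T₂ = 663 K, V₂ = 65.9 L.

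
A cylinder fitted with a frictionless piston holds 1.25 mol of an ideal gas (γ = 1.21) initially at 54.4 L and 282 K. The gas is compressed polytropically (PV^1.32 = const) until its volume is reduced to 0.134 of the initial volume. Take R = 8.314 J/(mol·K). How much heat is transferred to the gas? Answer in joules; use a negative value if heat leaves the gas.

4330 J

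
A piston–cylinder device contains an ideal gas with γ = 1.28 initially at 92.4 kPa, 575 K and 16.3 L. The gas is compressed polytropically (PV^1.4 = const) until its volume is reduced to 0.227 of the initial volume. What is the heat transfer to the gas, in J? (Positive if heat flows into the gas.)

n = P₁V₁/(RT₁) = 92.4×16.3/(8.314×575) = 0.315 mol.
Polytropic n=1.4: T₂ = T₁(V₁/V₂)^(n−1) = 575×(4.41)^0.40 = 1040 K; P₂ = P₁(V₁/V₂)^n = 737 kPa.
W = (P₁V₁−P₂V₂)/(n−1) = (92.4×16.3−737×3.70)/0.40 = -3050 J.
ΔU = nCvΔT = 0.315×29.7×(1040−575) = 4350 J.
Q = ΔU + W = 1310 J.

1310 J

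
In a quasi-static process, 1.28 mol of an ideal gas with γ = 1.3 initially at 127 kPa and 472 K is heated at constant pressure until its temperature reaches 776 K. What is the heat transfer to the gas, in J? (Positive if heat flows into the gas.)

V₁ = nRT₁/P₁ = 1.28×8.314×472/127 = 39.6 L.
Isobaric: P stays 127 kPa; V/T = const ⇒ T₂ = 776 K, V₂ = 65.0 L.
W = PΔV = 127×(65.0−39.6) kPa·L = 3240 J.
ΔU = nCvΔT = 1.28×27.7×(776−472) = 10800 J.
Q = ΔU + W = nCpΔT = 14000 J.

14000 J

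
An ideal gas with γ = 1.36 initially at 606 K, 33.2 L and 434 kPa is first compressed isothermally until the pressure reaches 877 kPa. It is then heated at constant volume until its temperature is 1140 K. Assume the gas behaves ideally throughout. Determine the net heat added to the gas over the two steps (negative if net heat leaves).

n = P₁V₁/(RT₁) = 434×33.2/(8.314×606) = 2.86 mol.
Step 1 — Isothermal: T stays 606 K; PV = const ⇒ V₂ = 16.4 L, P₂ = 877 kPa.
ΔU = 0 (ideal gas, T constant).
W = nRT ln(V₂/V₁) = 2.86×8.314×606×ln(0.495) = -10100 J.
Q = ΔU + W = -10100 J.
State after step 1: P = 877 kPa, V = 16.4 L, T = 606 K.
Step 2 — Isochoric: V stays 16.4 L; P/T = const ⇒ T₂ = 1140 K, P₂ = 1650 kPa.
W = 0 (no volume change).
ΔU = nCvΔT = 2.86×23.1×(1140−606) = 35300 J.
Q = ΔU = 35300 J.
Net over both steps: W = -10100 J, Q = 25100 J, ΔU = 35300 J.

25100 J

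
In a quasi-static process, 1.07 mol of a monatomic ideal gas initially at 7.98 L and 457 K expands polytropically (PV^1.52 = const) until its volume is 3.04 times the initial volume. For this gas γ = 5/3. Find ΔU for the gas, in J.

-2680 J

P₁ = nRT₁/V₁ = 1.07×8.314×457/7.98 = 509 kPa.
Polytropic n=1.52: T₂ = T₁(V₁/V₂)^(n−1) = 457×(0.329)^0.52 = 256 K; P₂ = P₁(V₁/V₂)^n = 94.0 kPa.
For an ideal gas ΔU = nCvΔT with Cv = (3/2)R = 12.5 J/(mol·K).
ΔU = 1.07×12.5×(256−457) = -2680 J.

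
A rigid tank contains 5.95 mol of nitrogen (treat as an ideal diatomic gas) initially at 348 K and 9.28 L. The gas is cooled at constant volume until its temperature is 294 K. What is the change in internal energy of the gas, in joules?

-6680 J

P₁ = nRT₁/V₁ = 5.95×8.314×348/9.28 = 1860 kPa.
Isochoric: V stays 9.28 L; P/T = const ⇒ T₂ = 294 K, P₂ = 1570 kPa.
For an ideal gas ΔU = nCvΔT with Cv = (5/2)R = 20.8 J/(mol·K).
ΔU = 5.95×20.8×(294−348) = -6680 J.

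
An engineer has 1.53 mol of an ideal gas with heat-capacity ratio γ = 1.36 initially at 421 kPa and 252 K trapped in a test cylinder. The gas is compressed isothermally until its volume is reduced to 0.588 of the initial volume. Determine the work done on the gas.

V₁ = nRT₁/P₁ = 1.53×8.314×252/421 = 7.61 L.
Isothermal: T stays 252 K; PV = const ⇒ V₂ = 4.48 L, P₂ = 716 kPa.
W = nRT ln(V₂/V₁) = 1.53×8.314×252×ln(0.588) = -1700 J.
Work done on the gas = −W_by = 1700 J.

1700 J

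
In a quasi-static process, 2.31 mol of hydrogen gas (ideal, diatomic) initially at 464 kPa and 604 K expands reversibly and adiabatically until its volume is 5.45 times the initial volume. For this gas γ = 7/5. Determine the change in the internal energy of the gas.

-14300 J

V₁ = nRT₁/P₁ = 2.31×8.314×604/464 = 25.0 L.
Adiabatic: TV^(γ−1) = const ⇒ T₂ = 604×(0.183)^0.400 = 307 K; PV^γ = const ⇒ P₂ = 43.2 kPa.
For an ideal gas ΔU = nCvΔT with Cv = (5/2)R = 20.8 J/(mol·K).
ΔU = 2.31×20.8×(307−604) = -14300 J.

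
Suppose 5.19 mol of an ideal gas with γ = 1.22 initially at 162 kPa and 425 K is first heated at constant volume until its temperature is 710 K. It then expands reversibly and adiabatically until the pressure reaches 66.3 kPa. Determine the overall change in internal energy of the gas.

V₁ = nRT₁/P₁ = 5.19×8.314×425/162 = 113 L.
Step 1 — Isochoric: V stays 113 L; P/T = const ⇒ T₂ = 710 K, P₂ = 271 kPa.
W = 0 (no volume change).
ΔU = nCvΔT = 5.19×37.8×(710−425) = 55900 J.
Q = ΔU = 55900 J.
State after step 1: P = 271 kPa, V = 113 L, T = 710 K.
Step 2 — Adiabatic: T₂/T₁ = (P₂/P₁)^((γ−1)/γ) ⇒ T₂ = 710×(0.245)^0.180 = 551 K; V₂ = 359 L.
ΔU = nCvΔT = 5.19×37.8×(551−710) = -31200 J.
Q = 0 for an adiabatic process, so W = −ΔU = 31200 J.
Net over both steps: W = 31200 J, Q = 55900 J, ΔU = 24700 J.

24700 J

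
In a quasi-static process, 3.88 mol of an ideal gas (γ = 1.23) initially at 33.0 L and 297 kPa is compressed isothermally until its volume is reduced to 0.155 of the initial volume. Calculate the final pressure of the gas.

T₁ = P₁V₁/(nR) = 297×33.0/(3.88×8.314) = 304 K.
Isothermal: T stays 304 K; PV = const ⇒ V₂ = 5.12 L, P₂ = 1920 kPa.

1920 kPa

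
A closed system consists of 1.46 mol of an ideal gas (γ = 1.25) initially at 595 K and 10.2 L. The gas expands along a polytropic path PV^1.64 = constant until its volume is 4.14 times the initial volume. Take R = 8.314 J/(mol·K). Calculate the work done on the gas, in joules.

-6740 J

P₁ = nRT₁/V₁ = 1.46×8.314×595/10.2 = 708 kPa.
Polytropic n=1.64: T₂ = T₁(V₁/V₂)^(n−1) = 595×(0.242)^0.64 = 240 K; P₂ = P₁(V₁/V₂)^n = 68.9 kPa.
W = (P₁V₁−P₂V₂)/(n−1) = (708×10.2−68.9×42.2)/0.64 = 6740 J.
Work done on the gas = −W_by = -6740 J.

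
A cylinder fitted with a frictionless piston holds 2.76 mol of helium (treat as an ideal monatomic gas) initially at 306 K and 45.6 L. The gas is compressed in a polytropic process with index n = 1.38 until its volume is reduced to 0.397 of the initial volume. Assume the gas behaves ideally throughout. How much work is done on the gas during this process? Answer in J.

7770 J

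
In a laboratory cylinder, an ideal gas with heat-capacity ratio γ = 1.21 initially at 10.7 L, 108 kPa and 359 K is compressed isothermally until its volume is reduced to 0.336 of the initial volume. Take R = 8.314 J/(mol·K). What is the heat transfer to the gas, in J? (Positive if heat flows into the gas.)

-1260 J

n = P₁V₁/(RT₁) = 108×10.7/(8.314×359) = 0.387 mol.
Isothermal: T stays 359 K; PV = const ⇒ V₂ = 3.60 L, P₂ = 321 kPa.
ΔU = 0 (ideal gas, T constant).
W = nRT ln(V₂/V₁) = 0.387×8.314×359×ln(0.336) = -1260 J.
Q = ΔU + W = -1260 J.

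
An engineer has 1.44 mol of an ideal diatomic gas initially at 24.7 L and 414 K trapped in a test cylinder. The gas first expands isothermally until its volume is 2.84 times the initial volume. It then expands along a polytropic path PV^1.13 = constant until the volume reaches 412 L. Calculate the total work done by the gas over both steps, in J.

P₁ = nRT₁/V₁ = 1.44×8.314×414/24.7 = 201 kPa.
Step 1 — Isothermal: T stays 414 K; PV = const ⇒ V₂ = 70.1 L, P₂ = 70.7 kPa.
ΔU = 0 (ideal gas, T constant).
W = nRT ln(V₂/V₁) = 1.44×8.314×414×ln(2.84) = 5170 J.
Q = ΔU + W = 5170 J.
State after step 1: P = 70.7 kPa, V = 70.1 L, T = 414 K.
Step 2 — Polytropic n=1.13: T₂ = T₁(V₁/V₂)^(n−1) = 414×(0.170)^0.13 = 329 K; P₂ = P₁(V₁/V₂)^n = 9.56 kPa.
W = (P₁V₁−P₂V₂)/(n−1) = (70.7×70.1−9.56×412)/0.13 = 7840 J.
ΔU = nCvΔT = 1.44×20.8×(329−414) = -2550 J.
Q = ΔU + W = 5290 J.
Net over both steps: W = 13000 J, Q = 10500 J, ΔU = -2550 J.

13000 J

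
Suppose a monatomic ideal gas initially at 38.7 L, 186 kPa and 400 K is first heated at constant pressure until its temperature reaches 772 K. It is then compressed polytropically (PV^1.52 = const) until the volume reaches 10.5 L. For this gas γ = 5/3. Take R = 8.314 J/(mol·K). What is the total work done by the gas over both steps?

-40700 J

n = P₁V₁/(RT₁) = 186×38.7/(8.314×400) = 2.16 mol.
Step 1 — Isobaric: P stays 186 kPa; V/T = const ⇒ T₂ = 772 K, V₂ = 74.7 L.
W = PΔV = 186×(74.7−38.7) kPa·L = 6690 J.
ΔU = nCvΔT = 2.16×12.5×(772−400) = 10000 J.
Q = ΔU + W = nCpΔT = 16700 J.
State after step 1: P = 186 kPa, V = 74.7 L, T = 772 K.
Step 2 — Polytropic n=1.52: T₂ = T₁(V₁/V₂)^(n−1) = 772×(7.11)^0.52 = 2140 K; P₂ = P₁(V₁/V₂)^n = 3670 kPa.
W = (P₁V₁−P₂V₂)/(n−1) = (186×74.7−3670×10.5)/0.52 = -47400 J.
ΔU = nCvΔT = 2.16×12.5×(2140−772) = 37000 J.
Q = ΔU + W = -10400 J.
Net over both steps: W = -40700 J, Q = 6310 J, ΔU = 47000 J.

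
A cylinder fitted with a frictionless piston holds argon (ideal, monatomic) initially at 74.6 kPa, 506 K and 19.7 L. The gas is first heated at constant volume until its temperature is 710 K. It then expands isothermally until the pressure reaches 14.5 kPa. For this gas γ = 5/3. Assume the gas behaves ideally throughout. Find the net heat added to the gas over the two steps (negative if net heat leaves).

4960 J

n = P₁V₁/(RT₁) = 74.6×19.7/(8.314×506) = 0.349 mol.
Step 1 — Isochoric: V stays 19.7 L; P/T = const ⇒ T₂ = 710 K, P₂ = 105 kPa.
W = 0 (no volume change).
ΔU = nCvΔT = 0.349×12.5×(710−506) = 889 J.
Q = ΔU = 889 J.
State after step 1: P = 105 kPa, V = 19.7 L, T = 710 K.
Step 2 — Isothermal: T stays 710 K; PV = const ⇒ V₂ = 142 L, P₂ = 14.5 kPa.
ΔU = 0 (ideal gas, T constant).
W = nRT ln(V₂/V₁) = 0.349×8.314×710×ln(7.22) = 4080 J.
Q = ΔU + W = 4080 J.
Net over both steps: W = 4080 J, Q = 4960 J, ΔU = 889 J.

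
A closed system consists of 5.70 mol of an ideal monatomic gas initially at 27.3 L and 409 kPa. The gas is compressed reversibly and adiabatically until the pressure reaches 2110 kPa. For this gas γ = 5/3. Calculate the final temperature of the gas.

454 K

T₁ = P₁V₁/(nR) = 409×27.3/(5.70×8.314) = 236 K.
Adiabatic: T₂/T₁ = (P₂/P₁)^((γ−1)/γ) ⇒ T₂ = 236×(5.16)^0.400 = 454 K; V₂ = 10.2 L.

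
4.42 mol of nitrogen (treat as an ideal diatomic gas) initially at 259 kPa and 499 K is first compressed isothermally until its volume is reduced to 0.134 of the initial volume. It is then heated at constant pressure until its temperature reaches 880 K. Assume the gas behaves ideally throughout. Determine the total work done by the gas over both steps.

-22900 J

V₁ = nRT₁/P₁ = 4.42×8.314×499/259 = 70.8 L.
Step 1 — Isothermal: T stays 499 K; PV = const ⇒ V₂ = 9.49 L, P₂ = 1930 kPa.
ΔU = 0 (ideal gas, T constant).
W = nRT ln(V₂/V₁) = 4.42×8.314×499×ln(0.134) = -36900 J.
Q = ΔU + W = -36900 J.
State after step 1: P = 1930 kPa, V = 9.49 L, T = 499 K.
Step 2 — Isobaric: P stays 1930 kPa; V/T = const ⇒ T₂ = 880 K, V₂ = 16.7 L.
W = PΔV = 1930×(16.7−9.49) kPa·L = 14000 J.
ΔU = nCvΔT = 4.42×20.8×(880−499) = 35000 J.
Q = ΔU + W = nCpΔT = 49000 J.
Net over both steps: W = -22900 J, Q = 12100 J, ΔU = 35000 J.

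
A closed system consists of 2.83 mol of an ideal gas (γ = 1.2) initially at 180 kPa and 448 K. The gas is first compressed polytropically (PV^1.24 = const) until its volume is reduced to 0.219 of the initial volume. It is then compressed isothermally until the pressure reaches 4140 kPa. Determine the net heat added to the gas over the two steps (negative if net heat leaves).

-15100 J

V₁ = nRT₁/P₁ = 2.83×8.314×448/180 = 58.6 L.
Step 1 — Polytropic n=1.24: T₂ = T₁(V₁/V₂)^(n−1) = 448×(4.57)^0.24 = 645 K; P₂ = P₁(V₁/V₂)^n = 1180 kPa.
W = (P₁V₁−P₂V₂)/(n−1) = (180×58.6−1180×12.8)/0.24 = -19300 J.
ΔU = nCvΔT = 2.83×41.6×(645−448) = 23200 J.
Q = ΔU + W = 3860 J.
State after step 1: P = 1180 kPa, V = 12.8 L, T = 645 K.
Step 2 — Isothermal: T stays 645 K; PV = const ⇒ V₂ = 3.67 L, P₂ = 4140 kPa.
ΔU = 0 (ideal gas, T constant).
W = nRT ln(V₂/V₁) = 2.83×8.314×645×ln(0.286) = -19000 J.
Q = ΔU + W = -19000 J.
Net over both steps: W = -38300 J, Q = -15100 J, ΔU = 23200 J.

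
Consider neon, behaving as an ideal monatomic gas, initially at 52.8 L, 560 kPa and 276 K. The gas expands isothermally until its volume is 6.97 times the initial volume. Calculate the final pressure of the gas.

80.3 kPa

Isothermal: T stays 276 K; PV = const ⇒ V₂ = 368 L, P₂ = 80.3 kPa.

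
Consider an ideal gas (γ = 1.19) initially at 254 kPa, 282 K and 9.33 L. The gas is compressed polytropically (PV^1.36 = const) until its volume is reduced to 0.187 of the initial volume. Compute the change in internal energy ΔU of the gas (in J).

10300 J

n = P₁V₁/(RT₁) = 254×9.33/(8.314×282) = 1.01 mol.
Polytropic n=1.36: T₂ = T₁(V₁/V₂)^(n−1) = 282×(5.35)^0.36 = 516 K; P₂ = P₁(V₁/V₂)^n = 2480 kPa.
For an ideal gas ΔU = nCvΔT with Cv = R/(γ−1) = 43.8 J/(mol·K).
ΔU = 1.01×43.8×(516−282) = 10300 J.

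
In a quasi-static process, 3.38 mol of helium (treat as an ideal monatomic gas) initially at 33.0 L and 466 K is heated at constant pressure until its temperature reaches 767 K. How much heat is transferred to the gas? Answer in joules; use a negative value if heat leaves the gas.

P₁ = nRT₁/V₁ = 3.38×8.314×466/33.0 = 397 kPa.
Isobaric: P stays 397 kPa; V/T = const ⇒ T₂ = 767 K, V₂ = 54.3 L.
W = PΔV = 397×(54.3−33.0) kPa·L = 8460 J.
ΔU = nCvΔT = 3.38×12.5×(767−466) = 12700 J.
Q = ΔU + W = nCpΔT = 21100 J.

21100 J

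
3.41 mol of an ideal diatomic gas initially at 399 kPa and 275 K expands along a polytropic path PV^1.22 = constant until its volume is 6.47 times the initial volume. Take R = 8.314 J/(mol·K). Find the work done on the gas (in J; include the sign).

-11900 J

V₁ = nRT₁/P₁ = 3.41×8.314×275/399 = 19.5 L.
Polytropic n=1.22: T₂ = T₁(V₁/V₂)^(n−1) = 275×(0.155)^0.22 = 182 K; P₂ = P₁(V₁/V₂)^n = 40.9 kPa.
W = (P₁V₁−P₂V₂)/(n−1) = (399×19.5−40.9×126)/0.22 = 11900 J.
Work done on the gas = −W_by = -11900 J.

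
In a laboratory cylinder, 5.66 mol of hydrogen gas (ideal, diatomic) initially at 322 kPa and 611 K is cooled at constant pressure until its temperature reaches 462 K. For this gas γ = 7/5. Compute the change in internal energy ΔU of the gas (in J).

-17500 J

V₁ = nRT₁/P₁ = 5.66×8.314×611/322 = 89.3 L.
Isobaric: P stays 322 kPa; V/T = const ⇒ T₂ = 462 K, V₂ = 67.5 L.
For an ideal gas ΔU = nCvΔT with Cv = (5/2)R = 20.8 J/(mol·K).
ΔU = 5.66×20.8×(462−611) = -17500 J.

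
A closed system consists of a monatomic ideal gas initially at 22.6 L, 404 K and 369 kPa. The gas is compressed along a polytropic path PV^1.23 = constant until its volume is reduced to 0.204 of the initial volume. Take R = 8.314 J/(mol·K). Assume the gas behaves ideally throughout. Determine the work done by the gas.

n = P₁V₁/(RT₁) = 369×22.6/(8.314×404) = 2.48 mol.
Polytropic n=1.23: T₂ = T₁(V₁/V₂)^(n−1) = 404×(4.90)^0.23 = 582 K; P₂ = P₁(V₁/V₂)^n = 2610 kPa.
W = (P₁V₁−P₂V₂)/(n−1) = (369×22.6−2610×4.61)/0.23 = -16000 J.

-16000 J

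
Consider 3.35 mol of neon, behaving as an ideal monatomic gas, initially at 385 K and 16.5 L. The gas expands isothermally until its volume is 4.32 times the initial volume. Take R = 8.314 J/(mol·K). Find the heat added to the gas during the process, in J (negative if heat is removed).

P₁ = nRT₁/V₁ = 3.35×8.314×385/16.5 = 650 kPa.
Isothermal: T stays 385 K; PV = const ⇒ V₂ = 71.3 L, P₂ = 150 kPa.
ΔU = 0 (ideal gas, T constant).
W = nRT ln(V₂/V₁) = 3.35×8.314×385×ln(4.32) = 15700 J.
Q = ΔU + W = 15700 J.

15700 J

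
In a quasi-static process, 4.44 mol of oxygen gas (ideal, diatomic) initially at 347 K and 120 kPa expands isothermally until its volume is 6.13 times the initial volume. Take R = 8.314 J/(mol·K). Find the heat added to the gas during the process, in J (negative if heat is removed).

V₁ = nRT₁/P₁ = 4.44×8.314×347/120 = 107 L.
Isothermal: T stays 347 K; PV = const ⇒ V₂ = 654 L, P₂ = 19.6 kPa.
ΔU = 0 (ideal gas, T constant).
W = nRT ln(V₂/V₁) = 4.44×8.314×347×ln(6.13) = 23200 J.
Q = ΔU + W = 23200 J.

23200 J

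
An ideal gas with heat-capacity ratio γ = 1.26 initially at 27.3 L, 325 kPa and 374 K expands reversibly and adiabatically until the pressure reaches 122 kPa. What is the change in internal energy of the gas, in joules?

n = P₁V₁/(RT₁) = 325×27.3/(8.314×374) = 2.85 mol.
Adiabatic: T₂/T₁ = (P₂/P₁)^((γ−1)/γ) ⇒ T₂ = 374×(0.375)^0.206 = 306 K; V₂ = 59.4 L.
For an ideal gas ΔU = nCvΔT with Cv = R/(γ−1) = 32.0 J/(mol·K).
ΔU = 2.85×32.0×(306−374) = -6250 J.

-6250 J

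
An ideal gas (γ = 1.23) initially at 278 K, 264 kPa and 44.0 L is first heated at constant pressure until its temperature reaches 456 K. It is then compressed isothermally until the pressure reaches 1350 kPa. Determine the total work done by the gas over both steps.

n = P₁V₁/(RT₁) = 264×44.0/(8.314×278) = 5.03 mol.
Step 1 — Isobaric: P stays 264 kPa; V/T = const ⇒ T₂ = 456 K, V₂ = 72.2 L.
W = PΔV = 264×(72.2−44.0) kPa·L = 7440 J.
ΔU = nCvΔT = 5.03×36.1×(456−278) = 32300 J.
Q = ΔU + W = nCpΔT = 39800 J.
State after step 1: P = 264 kPa, V = 72.2 L, T = 456 K.
Step 2 — Isothermal: T stays 456 K; PV = const ⇒ V₂ = 14.1 L, P₂ = 1350 kPa.
ΔU = 0 (ideal gas, T constant).
W = nRT ln(V₂/V₁) = 5.03×8.314×456×ln(0.196) = -31100 J.
Q = ΔU + W = -31100 J.
Net over both steps: W = -23700 J, Q = 8680 J, ΔU = 32300 J.

-23700 J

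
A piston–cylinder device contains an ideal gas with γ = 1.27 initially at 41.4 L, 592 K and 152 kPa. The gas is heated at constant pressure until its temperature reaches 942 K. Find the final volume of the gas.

65.9 L

Isobaric: P stays 152 kPa; V/T = const ⇒ T₂ = 942 K, V₂ = 65.9 L.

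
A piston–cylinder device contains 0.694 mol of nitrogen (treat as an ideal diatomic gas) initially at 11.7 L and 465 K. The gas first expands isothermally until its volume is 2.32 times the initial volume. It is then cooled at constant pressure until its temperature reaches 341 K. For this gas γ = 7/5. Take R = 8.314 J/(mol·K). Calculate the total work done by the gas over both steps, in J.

P₁ = nRT₁/V₁ = 0.694×8.314×465/11.7 = 229 kPa.
Step 1 — Isothermal: T stays 465 K; PV = const ⇒ V₂ = 27.1 L, P₂ = 98.8 kPa.
ΔU = 0 (ideal gas, T constant).
W = nRT ln(V₂/V₁) = 0.694×8.314×465×ln(2.32) = 2260 J.
Q = ΔU + W = 2260 J.
State after step 1: P = 98.8 kPa, V = 27.1 L, T = 465 K.
Step 2 — Isobaric: P stays 98.8 kPa; V/T = const ⇒ T₂ = 341 K, V₂ = 19.9 L.
W = PΔV = 98.8×(19.9−27.1) kPa·L = -715 J.
ΔU = nCvΔT = 0.694×20.8×(341−465) = -1790 J.
Q = ΔU + W = nCpΔT = -2500 J.
Net over both steps: W = 1540 J, Q = -246 J, ΔU = -1790 J.

1540 J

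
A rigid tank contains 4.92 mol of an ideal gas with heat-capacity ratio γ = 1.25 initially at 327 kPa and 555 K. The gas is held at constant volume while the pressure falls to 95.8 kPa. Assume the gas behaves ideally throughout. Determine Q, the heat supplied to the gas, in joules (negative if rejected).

-64200 J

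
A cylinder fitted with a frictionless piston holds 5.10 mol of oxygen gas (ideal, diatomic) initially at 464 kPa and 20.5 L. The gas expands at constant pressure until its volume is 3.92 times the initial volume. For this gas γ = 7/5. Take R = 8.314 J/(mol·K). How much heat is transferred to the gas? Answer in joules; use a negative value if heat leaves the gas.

T₁ = P₁V₁/(nR) = 464×20.5/(5.10×8.314) = 224 K.
Isobaric: P stays 464 kPa; V/T = const ⇒ T₂ = 879 K, V₂ = 80.4 L.
W = PΔV = 464×(80.4−20.5) kPa·L = 27800 J.
ΔU = nCvΔT = 5.10×20.8×(879−224) = 69400 J.
Q = ΔU + W = nCpΔT = 97200 J.

97200 J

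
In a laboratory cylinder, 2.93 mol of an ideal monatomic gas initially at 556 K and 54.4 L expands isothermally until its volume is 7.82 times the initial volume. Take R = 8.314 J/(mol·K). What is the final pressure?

31.8 kPa

P₁ = nRT₁/V₁ = 2.93×8.314×556/54.4 = 249 kPa.
Isothermal: T stays 556 K; PV = const ⇒ V₂ = 425 L, P₂ = 31.8 kPa.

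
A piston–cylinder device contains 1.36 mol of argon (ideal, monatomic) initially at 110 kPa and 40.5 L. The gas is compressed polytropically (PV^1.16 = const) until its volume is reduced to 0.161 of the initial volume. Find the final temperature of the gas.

T₁ = P₁V₁/(nR) = 110×40.5/(1.36×8.314) = 394 K.
Polytropic n=1.16: T₂ = T₁(V₁/V₂)^(n−1) = 394×(6.21)^0.16 = 528 K; P₂ = P₁(V₁/V₂)^n = 915 kPa.

528 K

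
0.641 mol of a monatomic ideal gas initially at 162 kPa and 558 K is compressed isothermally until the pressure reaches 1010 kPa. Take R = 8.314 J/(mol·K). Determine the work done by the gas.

-5440 J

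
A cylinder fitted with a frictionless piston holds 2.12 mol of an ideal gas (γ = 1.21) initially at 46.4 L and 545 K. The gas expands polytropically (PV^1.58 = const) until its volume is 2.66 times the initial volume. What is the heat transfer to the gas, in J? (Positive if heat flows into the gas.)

P₁ = nRT₁/V₁ = 2.12×8.314×545/46.4 = 207 kPa.
Polytropic n=1.58: T₂ = T₁(V₁/V₂)^(n−1) = 545×(0.376)^0.58 = 309 K; P₂ = P₁(V₁/V₂)^n = 44.1 kPa.
W = (P₁V₁−P₂V₂)/(n−1) = (207×46.4−44.1×123)/0.58 = 7170 J.
ΔU = nCvΔT = 2.12×39.6×(309−545) = -19800 J.
Q = ΔU + W = -12600 J.

-12600 J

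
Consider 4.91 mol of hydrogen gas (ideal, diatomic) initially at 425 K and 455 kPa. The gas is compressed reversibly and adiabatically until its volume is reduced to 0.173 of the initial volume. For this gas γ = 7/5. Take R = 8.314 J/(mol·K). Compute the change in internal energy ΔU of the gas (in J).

V₁ = nRT₁/P₁ = 4.91×8.314×425/455 = 38.1 L.
Adiabatic: TV^(γ−1) = const ⇒ T₂ = 425×(5.78)^0.400 = 857 K; PV^γ = const ⇒ P₂ = 5310 kPa.
For an ideal gas ΔU = nCvΔT with Cv = (5/2)R = 20.8 J/(mol·K).
ΔU = 4.91×20.8×(857−425) = 44100 J.

44100 J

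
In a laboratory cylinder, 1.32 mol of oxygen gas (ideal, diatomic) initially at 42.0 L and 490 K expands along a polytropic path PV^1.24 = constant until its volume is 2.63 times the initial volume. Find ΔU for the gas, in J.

-2780 J

P₁ = nRT₁/V₁ = 1.32×8.314×490/42.0 = 128 kPa.
Polytropic n=1.24: T₂ = T₁(V₁/V₂)^(n−1) = 490×(0.380)^0.24 = 389 K; P₂ = P₁(V₁/V₂)^n = 38.6 kPa.
For an ideal gas ΔU = nCvΔT with Cv = (5/2)R = 20.8 J/(mol·K).
ΔU = 1.32×20.8×(389−490) = -2780 J.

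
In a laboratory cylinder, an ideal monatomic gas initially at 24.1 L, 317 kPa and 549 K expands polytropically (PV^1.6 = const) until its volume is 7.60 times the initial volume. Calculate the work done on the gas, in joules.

-8960 J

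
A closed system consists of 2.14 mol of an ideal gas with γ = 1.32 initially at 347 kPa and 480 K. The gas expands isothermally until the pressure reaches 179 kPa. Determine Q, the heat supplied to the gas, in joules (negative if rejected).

5650 J

V₁ = nRT₁/P₁ = 2.14×8.314×480/347 = 24.6 L.
Isothermal: T stays 480 K; PV = const ⇒ V₂ = 47.7 L, P₂ = 179 kPa.
ΔU = 0 (ideal gas, T constant).
W = nRT ln(V₂/V₁) = 2.14×8.314×480×ln(1.94) = 5650 J.
Q = ΔU + W = 5650 J.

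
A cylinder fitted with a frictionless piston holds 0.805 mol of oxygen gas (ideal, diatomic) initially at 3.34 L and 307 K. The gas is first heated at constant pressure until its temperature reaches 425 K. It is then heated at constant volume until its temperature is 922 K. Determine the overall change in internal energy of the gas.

P₁ = nRT₁/V₁ = 0.805×8.314×307/3.34 = 615 kPa.
Step 1 — Isobaric: P stays 615 kPa; V/T = const ⇒ T₂ = 425 K, V₂ = 4.62 L.
W = PΔV = 615×(4.62−3.34) kPa·L = 790 J.
ΔU = nCvΔT = 0.805×20.8×(425−307) = 1970 J.
Q = ΔU + W = nCpΔT = 2760 J.
State after step 1: P = 615 kPa, V = 4.62 L, T = 425 K.
Step 2 — Isochoric: V stays 4.62 L; P/T = const ⇒ T₂ = 922 K, P₂ = 1330 kPa.
W = 0 (no volume change).
ΔU = nCvΔT = 0.805×20.8×(922−425) = 8320 J.
Q = ΔU = 8320 J.
Net over both steps: W = 790 J, Q = 11100 J, ΔU = 10300 J.

10300 J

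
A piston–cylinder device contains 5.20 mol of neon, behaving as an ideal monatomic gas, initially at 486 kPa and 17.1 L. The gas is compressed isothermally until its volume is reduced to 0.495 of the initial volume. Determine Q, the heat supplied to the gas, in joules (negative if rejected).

-5840 J

T₁ = P₁V₁/(nR) = 486×17.1/(5.20×8.314) = 192 K.
Isothermal: T stays 192 K; PV = const ⇒ V₂ = 8.46 L, P₂ = 982 kPa.
ΔU = 0 (ideal gas, T constant).
W = nRT ln(V₂/V₁) = 5.20×8.314×192×ln(0.495) = -5840 J.
Q = ΔU + W = -5840 J.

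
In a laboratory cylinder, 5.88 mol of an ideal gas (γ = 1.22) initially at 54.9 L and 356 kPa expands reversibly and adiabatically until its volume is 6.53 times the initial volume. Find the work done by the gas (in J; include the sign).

30000 J

T₁ = P₁V₁/(nR) = 356×54.9/(5.88×8.314) = 400 K.
Adiabatic: TV^(γ−1) = const ⇒ T₂ = 400×(0.153)^0.220 = 265 K; PV^γ = const ⇒ P₂ = 36.1 kPa.
ΔU = nCvΔT = 5.88×37.8×(265−400) = -30000 J.
Q = 0 for an adiabatic process, so W = −ΔU = 30000 J.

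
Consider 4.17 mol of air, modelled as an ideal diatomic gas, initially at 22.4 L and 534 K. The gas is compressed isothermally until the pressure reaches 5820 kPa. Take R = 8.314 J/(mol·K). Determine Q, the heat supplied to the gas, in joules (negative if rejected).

-36100 J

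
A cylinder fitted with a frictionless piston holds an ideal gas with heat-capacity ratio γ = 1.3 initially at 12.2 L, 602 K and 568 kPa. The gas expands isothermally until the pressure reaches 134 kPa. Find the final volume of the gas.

51.7 L

Isothermal: T stays 602 K; PV = const ⇒ V₂ = 51.7 L, P₂ = 134 kPa.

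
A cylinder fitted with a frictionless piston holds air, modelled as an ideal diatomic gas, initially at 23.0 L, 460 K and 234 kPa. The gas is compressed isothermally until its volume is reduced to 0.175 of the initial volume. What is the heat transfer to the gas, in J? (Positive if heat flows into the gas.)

-9380 J

n = P₁V₁/(RT₁) = 234×23.0/(8.314×460) = 1.41 mol.
Isothermal: T stays 460 K; PV = const ⇒ V₂ = 4.02 L, P₂ = 1340 kPa.
ΔU = 0 (ideal gas, T constant).
W = nRT ln(V₂/V₁) = 1.41×8.314×460×ln(0.175) = -9380 J.
Q = ΔU + W = -9380 J.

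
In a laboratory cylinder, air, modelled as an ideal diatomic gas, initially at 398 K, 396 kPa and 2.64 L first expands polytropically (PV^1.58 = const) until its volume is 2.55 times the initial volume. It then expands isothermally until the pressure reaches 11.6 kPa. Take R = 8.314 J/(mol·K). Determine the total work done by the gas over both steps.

2000 J

n = P₁V₁/(RT₁) = 396×2.64/(8.314×398) = 0.316 mol.
Step 1 — Polytropic n=1.58: T₂ = T₁(V₁/V₂)^(n−1) = 398×(0.392)^0.58 = 231 K; P₂ = P₁(V₁/V₂)^n = 90.2 kPa.
W = (P₁V₁−P₂V₂)/(n−1) = (396×2.64−90.2×6.73)/0.58 = 755 J.
ΔU = nCvΔT = 0.316×20.8×(231−398) = -1090 J.
Q = ΔU + W = -340 J.
State after step 1: P = 90.2 kPa, V = 6.73 L, T = 231 K.
Step 2 — Isothermal: T stays 231 K; PV = const ⇒ V₂ = 52.4 L, P₂ = 11.6 kPa.
ΔU = 0 (ideal gas, T constant).
W = nRT ln(V₂/V₁) = 0.316×8.314×231×ln(7.78) = 1250 J.
Q = ΔU + W = 1250 J.
Net over both steps: W = 2000 J, Q = 906 J, ΔU = -1090 J.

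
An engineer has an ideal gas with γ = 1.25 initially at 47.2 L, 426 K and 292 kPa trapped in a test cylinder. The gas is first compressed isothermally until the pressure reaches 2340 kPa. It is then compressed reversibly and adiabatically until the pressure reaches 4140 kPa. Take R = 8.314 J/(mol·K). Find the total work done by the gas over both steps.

n = P₁V₁/(RT₁) = 292×47.2/(8.314×426) = 3.89 mol.
Step 1 — Isothermal: T stays 426 K; PV = const ⇒ V₂ = 5.89 L, P₂ = 2340 kPa.
ΔU = 0 (ideal gas, T constant).
W = nRT ln(V₂/V₁) = 3.89×8.314×426×ln(0.125) = -28700 J.
Q = ΔU + W = -28700 J.
State after step 1: P = 2340 kPa, V = 5.89 L, T = 426 K.
Step 2 — Adiabatic: T₂/T₁ = (P₂/P₁)^((γ−1)/γ) ⇒ T₂ = 426×(1.77)^0.200 = 477 K; V₂ = 3.73 L.
ΔU = nCvΔT = 3.89×33.3×(477−426) = 6660 J.
Q = 0 for an adiabatic process, so W = −ΔU = -6660 J.
Net over both steps: W = -35300 J, Q = -28700 J, ΔU = 6660 J.

-35300 J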